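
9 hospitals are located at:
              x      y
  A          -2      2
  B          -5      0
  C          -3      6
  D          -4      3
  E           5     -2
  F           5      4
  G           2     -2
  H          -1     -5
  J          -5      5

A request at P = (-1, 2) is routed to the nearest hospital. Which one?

A

Compare squared distances (the ordering matches that of the actual distances):
|PA|² = 1 + 0 = 1
|PB|² = 16 + 4 = 20
|PC|² = 4 + 16 = 20
|PD|² = 9 + 1 = 10
|PE|² = 36 + 16 = 52
|PF|² = 36 + 4 = 40
|PG|² = 9 + 16 = 25
|PH|² = 0 + 49 = 49
|PJ|² = 16 + 9 = 25
Minimum is at A.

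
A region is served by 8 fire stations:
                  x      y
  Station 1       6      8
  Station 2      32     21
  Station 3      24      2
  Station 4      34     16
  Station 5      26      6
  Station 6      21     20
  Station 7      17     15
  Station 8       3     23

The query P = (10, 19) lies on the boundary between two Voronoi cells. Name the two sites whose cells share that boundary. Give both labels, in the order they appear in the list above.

Station 7 and Station 8

Squared distances from P to each site:
d²(P, Station 1) = (10−6)² + (19−8)² = 16 + 121 = 137
d²(P, Station 2) = (10−32)² + (19−21)² = 484 + 4 = 488
d²(P, Station 3) = (10−24)² + (19−2)² = 196 + 289 = 485
d²(P, Station 4) = (10−34)² + (19−16)² = 576 + 9 = 585
d²(P, Station 5) = (10−26)² + (19−6)² = 256 + 169 = 425
d²(P, Station 6) = (10−21)² + (19−20)² = 121 + 1 = 122
d²(P, Station 7) = (10−17)² + (19−15)² = 49 + 16 = 65
d²(P, Station 8) = (10−3)² + (19−23)² = 49 + 16 = 65
P is equidistant from Station 7 and Station 8 (both at squared distance 65), and every other site is strictly farther — so P lies on the Station 7–Station 8 Voronoi edge.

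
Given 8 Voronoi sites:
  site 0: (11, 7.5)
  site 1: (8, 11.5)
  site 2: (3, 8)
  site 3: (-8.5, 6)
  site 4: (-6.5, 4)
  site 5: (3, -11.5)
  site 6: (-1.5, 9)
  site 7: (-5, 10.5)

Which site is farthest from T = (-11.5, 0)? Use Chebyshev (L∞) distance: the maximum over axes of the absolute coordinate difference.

site 0

d(T, site 0) = max(22.5, 7.5) = 22.5
d(T, site 1) = max(19.5, 11.5) = 19.5
d(T, site 2) = max(14.5, 8) = 14.5
d(T, site 3) = max(3, 6) = 6
d(T, site 4) = max(5, 4) = 5
d(T, site 5) = max(14.5, 11.5) = 14.5
d(T, site 6) = max(10, 9) = 10
d(T, site 7) = max(6.5, 10.5) = 10.5
The largest is to site 0.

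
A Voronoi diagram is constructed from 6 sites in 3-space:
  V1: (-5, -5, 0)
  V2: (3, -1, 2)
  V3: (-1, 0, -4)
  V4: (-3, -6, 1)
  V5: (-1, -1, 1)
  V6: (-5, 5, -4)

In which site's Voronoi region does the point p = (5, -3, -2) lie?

Compare squared distances (the ordering matches that of the actual distances):
|pV1|² = (5−(-5))² + (-3−(-5))² + (-2−0)² = 100 + 4 + 4 = 108
|pV2|² = (5−3)² + (-3−(-1))² + (-2−2)² = 4 + 4 + 16 = 24
|pV3|² = (5−(-1))² + (-3−0)² + (-2−(-4))² = 36 + 9 + 4 = 49
|pV4|² = (5−(-3))² + (-3−(-6))² + (-2−1)² = 64 + 9 + 9 = 82
|pV5|² = (5−(-1))² + (-3−(-1))² + (-2−1)² = 36 + 4 + 9 = 49
|pV6|² = (5−(-5))² + (-3−5)² + (-2−(-4))² = 100 + 64 + 4 = 168
V2 is nearest.

V2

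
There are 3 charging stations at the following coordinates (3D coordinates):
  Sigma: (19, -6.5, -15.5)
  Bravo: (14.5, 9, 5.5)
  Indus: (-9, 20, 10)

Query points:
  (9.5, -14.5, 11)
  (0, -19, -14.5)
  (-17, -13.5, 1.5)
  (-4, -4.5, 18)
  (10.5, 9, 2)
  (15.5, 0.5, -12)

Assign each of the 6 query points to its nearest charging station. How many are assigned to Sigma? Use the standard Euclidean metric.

(9.5, -14.5, 11) — d² to each: Sigma:856.5, Bravo:607.5, Indus:1533.5 → nearest is Bravo
(0, -19, -14.5) — d² to each: Sigma:518.25, Bravo:1394.25, Indus:2202.25 → nearest is Sigma
(-17, -13.5, 1.5) — d² to each: Sigma:1634, Bravo:1514.5, Indus:1258.5 → nearest is Indus
(-4, -4.5, 18) — d² to each: Sigma:1655.25, Bravo:680.75, Indus:689.25 → nearest is Bravo
(10.5, 9, 2) — d² to each: Sigma:618.75, Bravo:28.25, Indus:565.25 → nearest is Bravo
(15.5, 0.5, -12) — d² to each: Sigma:73.5, Bravo:379.5, Indus:1464.5 → nearest is Sigma
2 of the 6 points have Sigma as nearest.

2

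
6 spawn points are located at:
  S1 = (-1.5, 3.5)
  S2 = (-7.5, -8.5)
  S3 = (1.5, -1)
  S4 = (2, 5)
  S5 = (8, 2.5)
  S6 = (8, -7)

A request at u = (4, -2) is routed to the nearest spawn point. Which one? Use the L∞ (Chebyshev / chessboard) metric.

d(u,S1) = max(5.5, 5.5) = 5.5
d(u,S2) = max(11.5, 6.5) = 11.5
d(u,S3) = max(2.5, 1) = 2.5
d(u,S4) = max(2, 7) = 7
d(u,S5) = max(4, 4.5) = 4.5
d(u,S6) = max(4, 5) = 5
Minimum is at S3.

S3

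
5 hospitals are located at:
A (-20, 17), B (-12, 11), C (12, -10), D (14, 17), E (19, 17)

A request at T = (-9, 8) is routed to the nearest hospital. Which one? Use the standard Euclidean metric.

Squared Euclidean distances:
|TA|² = (-9−(-20))² + (8−17)² = 121 + 81 = 202
|TB|² = (-9−(-12))² + (8−11)² = 9 + 9 = 18
|TC|² = (-9−12)² + (8−(-10))² = 441 + 324 = 765
|TD|² = (-9−14)² + (8−17)² = 529 + 81 = 610
|TE|² = (-9−19)² + (8−17)² = 784 + 81 = 865
The smallest is to B, so T lies in the Voronoi region of B.

B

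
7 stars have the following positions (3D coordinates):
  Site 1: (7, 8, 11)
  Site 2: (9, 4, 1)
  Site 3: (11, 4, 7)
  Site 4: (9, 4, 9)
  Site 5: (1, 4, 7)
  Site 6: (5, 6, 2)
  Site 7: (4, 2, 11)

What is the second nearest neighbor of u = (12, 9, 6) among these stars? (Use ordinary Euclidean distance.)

Site 4

Squared Euclidean distances:
d²(u, Site 1) = (12−7)² + (9−8)² + (6−11)² = 25 + 1 + 25 = 51
d²(u, Site 2) = (12−9)² + (9−4)² + (6−1)² = 9 + 25 + 25 = 59
d²(u, Site 3) = (12−11)² + (9−4)² + (6−7)² = 1 + 25 + 1 = 27
d²(u, Site 4) = (12−9)² + (9−4)² + (6−9)² = 9 + 25 + 9 = 43
d²(u, Site 5) = (12−1)² + (9−4)² + (6−7)² = 121 + 25 + 1 = 147
d²(u, Site 6) = (12−5)² + (9−6)² + (6−2)² = 49 + 9 + 16 = 74
d²(u, Site 7) = (12−4)² + (9−2)² + (6−11)² = 64 + 49 + 25 = 138
Sorted ascending: Site 3, Site 4, Site 1, … — the second-nearest is Site 4.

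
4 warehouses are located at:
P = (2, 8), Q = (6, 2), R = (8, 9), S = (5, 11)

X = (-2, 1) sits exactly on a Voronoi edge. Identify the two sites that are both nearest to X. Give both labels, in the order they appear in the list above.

P and Q

Squared distances from X to each site:
|XP|² = (-2−2)² + (1−8)² = 16 + 49 = 65
|XQ|² = (-2−6)² + (1−2)² = 64 + 1 = 65
|XR|² = (-2−8)² + (1−9)² = 100 + 64 = 164
|XS|² = (-2−5)² + (1−11)² = 49 + 100 = 149
X is equidistant from P and Q (both at squared distance 65), and every other site is strictly farther — so X lies on the P–Q Voronoi edge.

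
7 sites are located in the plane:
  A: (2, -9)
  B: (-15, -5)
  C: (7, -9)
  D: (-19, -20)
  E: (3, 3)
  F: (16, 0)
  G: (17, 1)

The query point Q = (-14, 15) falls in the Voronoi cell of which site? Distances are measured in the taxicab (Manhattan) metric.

B

d(Q,A) = |-14−2| + |15−(-9)| = 16 + 24 = 40
d(Q,B) = |-14−(-15)| + |15−(-5)| = 1 + 20 = 21
d(Q,C) = |-14−7| + |15−(-9)| = 21 + 24 = 45
d(Q,D) = |-14−(-19)| + |15−(-20)| = 5 + 35 = 40
d(Q,E) = |-14−3| + |15−3| = 17 + 12 = 29
d(Q,F) = |-14−16| + |15−0| = 30 + 15 = 45
d(Q,G) = |-14−17| + |15−1| = 31 + 14 = 45
The smallest is to B, so Q lies in the Voronoi region of B.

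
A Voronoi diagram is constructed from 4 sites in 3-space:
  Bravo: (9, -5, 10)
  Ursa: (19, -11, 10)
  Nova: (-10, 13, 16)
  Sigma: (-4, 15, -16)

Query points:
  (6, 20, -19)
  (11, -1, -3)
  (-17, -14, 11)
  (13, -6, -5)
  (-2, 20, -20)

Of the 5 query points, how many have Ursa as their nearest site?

0

(6, 20, -19) — d² to each: Bravo:1475, Ursa:1971, Nova:1530, Sigma:134 → nearest is Sigma
(11, -1, -3) — d² to each: Bravo:189, Ursa:333, Nova:998, Sigma:650 → nearest is Bravo
(-17, -14, 11) — d² to each: Bravo:758, Ursa:1306, Nova:803, Sigma:1739 → nearest is Bravo
(13, -6, -5) — d² to each: Bravo:242, Ursa:286, Nova:1331, Sigma:851 → nearest is Bravo
(-2, 20, -20) — d² to each: Bravo:1646, Ursa:2302, Nova:1409, Sigma:45 → nearest is Sigma
0 of the 5 points have Ursa as nearest.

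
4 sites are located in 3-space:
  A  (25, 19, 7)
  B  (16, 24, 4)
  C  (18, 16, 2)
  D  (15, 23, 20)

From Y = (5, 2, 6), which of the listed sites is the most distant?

D

Compare squared distances (the ordering matches that of the actual distances):
|YA|² = (5−25)² + (2−19)² + (6−7)² = 400 + 289 + 1 = 690
|YB|² = (5−16)² + (2−24)² + (6−4)² = 121 + 484 + 4 = 609
|YC|² = (5−18)² + (2−16)² + (6−2)² = 169 + 196 + 16 = 381
|YD|² = (5−15)² + (2−23)² + (6−20)² = 100 + 441 + 196 = 737
The largest is to D.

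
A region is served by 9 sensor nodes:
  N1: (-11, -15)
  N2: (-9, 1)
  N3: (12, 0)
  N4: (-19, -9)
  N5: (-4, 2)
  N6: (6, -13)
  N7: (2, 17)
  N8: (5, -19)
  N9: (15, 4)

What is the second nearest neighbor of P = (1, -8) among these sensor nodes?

N5

Since √ is increasing, it suffices to compare squared distances:
|PN1|² = (1−(-11))² + (-8−(-15))² = 144 + 49 = 193
|PN2|² = (1−(-9))² + (-8−1)² = 100 + 81 = 181
|PN3|² = (1−12)² + (-8−0)² = 121 + 64 = 185
|PN4|² = (1−(-19))² + (-8−(-9))² = 400 + 1 = 401
|PN5|² = (1−(-4))² + (-8−2)² = 25 + 100 = 125
|PN6|² = (1−6)² + (-8−(-13))² = 25 + 25 = 50
|PN7|² = (1−2)² + (-8−17)² = 1 + 625 = 626
|PN8|² = (1−5)² + (-8−(-19))² = 16 + 121 = 137
|PN9|² = (1−15)² + (-8−4)² = 196 + 144 = 340
Sorted ascending: N6, N5, N8, … — the second-nearest is N5.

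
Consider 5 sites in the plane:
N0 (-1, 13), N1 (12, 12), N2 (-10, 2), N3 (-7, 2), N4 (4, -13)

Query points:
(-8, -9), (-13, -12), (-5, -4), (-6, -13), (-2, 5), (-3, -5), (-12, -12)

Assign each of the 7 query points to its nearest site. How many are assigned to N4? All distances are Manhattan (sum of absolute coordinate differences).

(-8, -9) — d to each: N0:29, N1:41, N2:13, N3:12, N4:16 → nearest is N3
(-13, -12) — d to each: N0:37, N1:49, N2:17, N3:20, N4:18 → nearest is N2
(-5, -4) — d to each: N0:21, N1:33, N2:11, N3:8, N4:18 → nearest is N3
(-6, -13) — d to each: N0:31, N1:43, N2:19, N3:16, N4:10 → nearest is N4
(-2, 5) — d to each: N0:9, N1:21, N2:11, N3:8, N4:24 → nearest is N3
(-3, -5) — d to each: N0:20, N1:32, N2:14, N3:11, N4:15 → nearest is N3
(-12, -12) — d to each: N0:36, N1:48, N2:16, N3:19, N4:17 → nearest is N2
1 of the 7 points has N4 as nearest.

1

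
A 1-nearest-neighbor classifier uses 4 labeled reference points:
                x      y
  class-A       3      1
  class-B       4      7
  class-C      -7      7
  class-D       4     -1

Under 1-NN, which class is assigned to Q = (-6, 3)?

class-C

Since √ is increasing, it suffices to compare squared distances:
d²(Q, class-A) = (-6−3)² + (3−1)² = 81 + 4 = 85
d²(Q, class-B) = (-6−4)² + (3−7)² = 100 + 16 = 116
d²(Q, class-C) = (-6−(-7))² + (3−7)² = 1 + 16 = 17
d²(Q, class-D) = (-6−4)² + (3−(-1))² = 100 + 16 = 116
class-C is nearest.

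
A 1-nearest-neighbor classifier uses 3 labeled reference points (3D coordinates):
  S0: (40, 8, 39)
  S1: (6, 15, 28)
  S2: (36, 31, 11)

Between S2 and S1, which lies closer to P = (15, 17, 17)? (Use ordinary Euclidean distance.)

S1

Compare squared distances:
|PS2|² = (15−36)² + (17−31)² + (17−11)² = 441 + 196 + 36 = 673
|PS1|² = (15−6)² + (17−15)² + (17−28)² = 81 + 4 + 121 = 206
673 > 206, so S1 is closer.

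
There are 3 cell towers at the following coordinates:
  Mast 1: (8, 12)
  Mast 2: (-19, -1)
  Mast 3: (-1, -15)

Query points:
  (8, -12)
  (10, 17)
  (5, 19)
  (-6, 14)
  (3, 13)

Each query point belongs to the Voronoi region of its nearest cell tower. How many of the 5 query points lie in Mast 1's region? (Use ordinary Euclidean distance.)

4

(8, -12) — d² to each: Mast 1:576, Mast 2:850, Mast 3:90 → nearest is Mast 3
(10, 17) — d² to each: Mast 1:29, Mast 2:1165, Mast 3:1145 → nearest is Mast 1
(5, 19) — d² to each: Mast 1:58, Mast 2:976, Mast 3:1192 → nearest is Mast 1
(-6, 14) — d² to each: Mast 1:200, Mast 2:394, Mast 3:866 → nearest is Mast 1
(3, 13) — d² to each: Mast 1:26, Mast 2:680, Mast 3:800 → nearest is Mast 1
4 of the 5 points have Mast 1 as nearest.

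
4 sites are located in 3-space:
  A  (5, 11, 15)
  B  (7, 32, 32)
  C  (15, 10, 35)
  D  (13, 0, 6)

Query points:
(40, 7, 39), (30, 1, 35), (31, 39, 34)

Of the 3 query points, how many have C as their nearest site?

(40, 7, 39) — d² to each: A:1817, B:1763, C:650, D:1867 → nearest is C
(30, 1, 35) — d² to each: A:1125, B:1499, C:306, D:1131 → nearest is C
(31, 39, 34) — d² to each: A:1821, B:629, C:1098, D:2629 → nearest is B
2 of the 3 points have C as nearest.

2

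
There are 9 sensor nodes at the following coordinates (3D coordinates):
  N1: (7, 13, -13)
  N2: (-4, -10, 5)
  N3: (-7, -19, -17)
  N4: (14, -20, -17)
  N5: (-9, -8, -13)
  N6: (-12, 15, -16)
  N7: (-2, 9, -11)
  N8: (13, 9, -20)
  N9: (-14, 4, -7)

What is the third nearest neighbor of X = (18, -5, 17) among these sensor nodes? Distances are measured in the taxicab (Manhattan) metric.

N8

d(X,N1) = |18−7| + |-5−13| + |17−(-13)| = 11 + 18 + 30 = 59
d(X,N2) = |18−(-4)| + |-5−(-10)| + |17−5| = 22 + 5 + 12 = 39
d(X,N3) = |18−(-7)| + |-5−(-19)| + |17−(-17)| = 25 + 14 + 34 = 73
d(X,N4) = |18−14| + |-5−(-20)| + |17−(-17)| = 4 + 15 + 34 = 53
d(X,N5) = |18−(-9)| + |-5−(-8)| + |17−(-13)| = 27 + 3 + 30 = 60
d(X,N6) = |18−(-12)| + |-5−15| + |17−(-16)| = 30 + 20 + 33 = 83
d(X,N7) = |18−(-2)| + |-5−9| + |17−(-11)| = 20 + 14 + 28 = 62
d(X,N8) = |18−13| + |-5−9| + |17−(-20)| = 5 + 14 + 37 = 56
d(X,N9) = |18−(-14)| + |-5−4| + |17−(-7)| = 32 + 9 + 24 = 65
Sorted ascending: N2, N4, N8, N1, … — the third-nearest is N8.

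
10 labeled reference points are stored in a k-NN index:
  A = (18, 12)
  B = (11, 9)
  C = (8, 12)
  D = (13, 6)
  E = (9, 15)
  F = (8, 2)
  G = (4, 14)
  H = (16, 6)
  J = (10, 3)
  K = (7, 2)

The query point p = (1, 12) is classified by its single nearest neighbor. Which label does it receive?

G

Squared Euclidean distances:
|pA|² = (1−18)² + (12−12)² = 289 + 0 = 289
|pB|² = (1−11)² + (12−9)² = 100 + 9 = 109
|pC|² = (1−8)² + (12−12)² = 49 + 0 = 49
|pD|² = (1−13)² + (12−6)² = 144 + 36 = 180
|pE|² = (1−9)² + (12−15)² = 64 + 9 = 73
|pF|² = (1−8)² + (12−2)² = 49 + 100 = 149
|pG|² = (1−4)² + (12−14)² = 9 + 4 = 13
|pH|² = (1−16)² + (12−6)² = 225 + 36 = 261
|pJ|² = (1−10)² + (12−3)² = 81 + 81 = 162
|pK|² = (1−7)² + (12−2)² = 36 + 100 = 136
G is nearest.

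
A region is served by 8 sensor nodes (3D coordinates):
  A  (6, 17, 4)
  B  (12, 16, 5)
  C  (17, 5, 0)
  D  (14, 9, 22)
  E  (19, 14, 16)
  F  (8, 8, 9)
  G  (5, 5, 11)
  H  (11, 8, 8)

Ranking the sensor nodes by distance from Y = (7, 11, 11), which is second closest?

H

Compare squared distances (the ordering matches that of the actual distances):
|YA|² = 1 + 36 + 49 = 86
|YB|² = 25 + 25 + 36 = 86
|YC|² = 100 + 36 + 121 = 257
|YD|² = 49 + 4 + 121 = 174
|YE|² = 144 + 9 + 25 = 178
|YF|² = 1 + 9 + 4 = 14
|YG|² = 4 + 36 + 0 = 40
|YH|² = 16 + 9 + 9 = 34
Sorted ascending: F, H, G, … — the second-nearest is H.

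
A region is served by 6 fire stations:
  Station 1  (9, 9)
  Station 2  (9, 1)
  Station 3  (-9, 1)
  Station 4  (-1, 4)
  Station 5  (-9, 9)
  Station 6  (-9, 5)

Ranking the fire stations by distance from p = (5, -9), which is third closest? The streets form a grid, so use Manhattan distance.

Station 1

d(p, Station 1) = |5−9| + |-9−9| = 4 + 18 = 22
d(p, Station 2) = |5−9| + |-9−1| = 4 + 10 = 14
d(p, Station 3) = |5−(-9)| + |-9−1| = 14 + 10 = 24
d(p, Station 4) = |5−(-1)| + |-9−4| = 6 + 13 = 19
d(p, Station 5) = |5−(-9)| + |-9−9| = 14 + 18 = 32
d(p, Station 6) = |5−(-9)| + |-9−5| = 14 + 14 = 28
Sorted ascending: Station 2, Station 4, Station 1, Station 3, … — the third-nearest is Station 1.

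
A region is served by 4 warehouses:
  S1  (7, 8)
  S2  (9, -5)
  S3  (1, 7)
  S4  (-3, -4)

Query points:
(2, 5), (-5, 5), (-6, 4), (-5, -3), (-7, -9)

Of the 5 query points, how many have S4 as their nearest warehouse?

(2, 5) — d² to each: S1:34, S2:149, S3:5, S4:106 → nearest is S3
(-5, 5) — d² to each: S1:153, S2:296, S3:40, S4:85 → nearest is S3
(-6, 4) — d² to each: S1:185, S2:306, S3:58, S4:73 → nearest is S3
(-5, -3) — d² to each: S1:265, S2:200, S3:136, S4:5 → nearest is S4
(-7, -9) — d² to each: S1:485, S2:272, S3:320, S4:41 → nearest is S4
2 of the 5 points have S4 as nearest.

2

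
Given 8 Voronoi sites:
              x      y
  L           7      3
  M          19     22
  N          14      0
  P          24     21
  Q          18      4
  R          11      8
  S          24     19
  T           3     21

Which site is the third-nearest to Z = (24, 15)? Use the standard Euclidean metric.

Compare squared distances (the ordering matches that of the actual distances):
|ZL|² = (24−7)² + (15−3)² = 289 + 144 = 433
|ZM|² = (24−19)² + (15−22)² = 25 + 49 = 74
|ZN|² = (24−14)² + (15−0)² = 100 + 225 = 325
|ZP|² = (24−24)² + (15−21)² = 0 + 36 = 36
|ZQ|² = (24−18)² + (15−4)² = 36 + 121 = 157
|ZR|² = (24−11)² + (15−8)² = 169 + 49 = 218
|ZS|² = (24−24)² + (15−19)² = 0 + 16 = 16
|ZT|² = (24−3)² + (15−21)² = 441 + 36 = 477
Sorted ascending: S, P, M, Q, … — the third-nearest is M.

M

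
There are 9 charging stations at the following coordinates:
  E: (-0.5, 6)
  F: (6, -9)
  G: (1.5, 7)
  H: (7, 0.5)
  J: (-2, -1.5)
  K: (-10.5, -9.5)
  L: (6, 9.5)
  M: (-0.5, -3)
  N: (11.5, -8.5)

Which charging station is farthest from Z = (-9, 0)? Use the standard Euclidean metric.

N

Compare squared distances (the ordering matches that of the actual distances):
|ZE|² = 72.25 + 36 = 108.25
|ZF|² = 225 + 81 = 306
|ZG|² = 110.25 + 49 = 159.25
|ZH|² = 256 + 0.25 = 256.25
|ZJ|² = 49 + 2.25 = 51.25
|ZK|² = 2.25 + 90.25 = 92.5
|ZL|² = 225 + 90.25 = 315.25
|ZM|² = 72.25 + 9 = 81.25
|ZN|² = 420.25 + 72.25 = 492.5
The largest is to N.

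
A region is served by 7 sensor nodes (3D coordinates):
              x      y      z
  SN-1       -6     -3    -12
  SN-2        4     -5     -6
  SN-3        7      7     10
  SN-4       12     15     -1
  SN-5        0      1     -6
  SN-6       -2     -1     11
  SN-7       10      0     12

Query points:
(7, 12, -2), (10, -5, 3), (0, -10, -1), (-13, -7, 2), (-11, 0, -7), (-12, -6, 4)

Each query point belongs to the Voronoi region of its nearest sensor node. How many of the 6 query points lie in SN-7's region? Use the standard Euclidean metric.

(7, 12, -2) — d² to each: SN-1:494, SN-2:314, SN-3:169, SN-4:35, SN-5:186, SN-6:419, SN-7:349 → nearest is SN-4
(10, -5, 3) — d² to each: SN-1:485, SN-2:117, SN-3:202, SN-4:420, SN-5:217, SN-6:224, SN-7:106 → nearest is SN-7
(0, -10, -1) — d² to each: SN-1:206, SN-2:66, SN-3:459, SN-4:769, SN-5:146, SN-6:229, SN-7:369 → nearest is SN-2
(-13, -7, 2) — d² to each: SN-1:261, SN-2:357, SN-3:660, SN-4:1118, SN-5:297, SN-6:238, SN-7:678 → nearest is SN-6
(-11, 0, -7) — d² to each: SN-1:59, SN-2:251, SN-3:662, SN-4:790, SN-5:123, SN-6:406, SN-7:802 → nearest is SN-1
(-12, -6, 4) — d² to each: SN-1:301, SN-2:357, SN-3:566, SN-4:1042, SN-5:293, SN-6:174, SN-7:584 → nearest is SN-6
1 of the 6 points has SN-7 as nearest.

1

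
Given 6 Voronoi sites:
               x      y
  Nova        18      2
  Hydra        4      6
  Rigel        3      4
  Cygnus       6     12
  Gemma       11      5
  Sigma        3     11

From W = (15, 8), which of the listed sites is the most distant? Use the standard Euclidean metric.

Rigel

Squared Euclidean distances:
d²(W, Nova) = (15−18)² + (8−2)² = 9 + 36 = 45
d²(W, Hydra) = (15−4)² + (8−6)² = 121 + 4 = 125
d²(W, Rigel) = (15−3)² + (8−4)² = 144 + 16 = 160
d²(W, Cygnus) = (15−6)² + (8−12)² = 81 + 16 = 97
d²(W, Gemma) = (15−11)² + (8−5)² = 16 + 9 = 25
d²(W, Sigma) = (15−3)² + (8−11)² = 144 + 9 = 153
The largest is to Rigel.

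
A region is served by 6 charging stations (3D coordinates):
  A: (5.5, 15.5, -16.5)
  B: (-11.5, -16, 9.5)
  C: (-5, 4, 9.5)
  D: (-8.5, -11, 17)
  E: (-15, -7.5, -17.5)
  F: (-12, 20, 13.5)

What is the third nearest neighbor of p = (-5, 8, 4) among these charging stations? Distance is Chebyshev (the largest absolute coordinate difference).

d(p,A) = max(10.5, 7.5, 20.5) = 20.5
d(p,B) = max(6.5, 24, 5.5) = 24
d(p,C) = max(0, 4, 5.5) = 5.5
d(p,D) = max(3.5, 19, 13) = 19
d(p,E) = max(10, 15.5, 21.5) = 21.5
d(p,F) = max(7, 12, 9.5) = 12
Sorted ascending: C, F, D, A, … — the third-nearest is D.

D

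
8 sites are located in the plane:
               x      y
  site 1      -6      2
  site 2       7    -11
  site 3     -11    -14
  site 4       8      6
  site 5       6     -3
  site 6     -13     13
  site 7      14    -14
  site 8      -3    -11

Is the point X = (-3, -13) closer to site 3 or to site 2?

Compare squared distances:
d²(X, site 3) = (-3−(-11))² + (-13−(-14))² = 64 + 1 = 65
d²(X, site 2) = (-3−7)² + (-13−(-11))² = 100 + 4 = 104
65 < 104, so site 3 is closer.

site 3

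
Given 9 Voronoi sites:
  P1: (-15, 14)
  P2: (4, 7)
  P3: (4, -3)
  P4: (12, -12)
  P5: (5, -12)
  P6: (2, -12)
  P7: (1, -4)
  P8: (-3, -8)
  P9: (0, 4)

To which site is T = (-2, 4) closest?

P9

Since √ is increasing, it suffices to compare squared distances:
|TP1|² = (-2−(-15))² + (4−14)² = 169 + 100 = 269
|TP2|² = (-2−4)² + (4−7)² = 36 + 9 = 45
|TP3|² = (-2−4)² + (4−(-3))² = 36 + 49 = 85
|TP4|² = (-2−12)² + (4−(-12))² = 196 + 256 = 452
|TP5|² = (-2−5)² + (4−(-12))² = 49 + 256 = 305
|TP6|² = (-2−2)² + (4−(-12))² = 16 + 256 = 272
|TP7|² = (-2−1)² + (4−(-4))² = 9 + 64 = 73
|TP8|² = (-2−(-3))² + (4−(-8))² = 1 + 144 = 145
|TP9|² = (-2−0)² + (4−4)² = 4 + 0 = 4
Minimum is at P9.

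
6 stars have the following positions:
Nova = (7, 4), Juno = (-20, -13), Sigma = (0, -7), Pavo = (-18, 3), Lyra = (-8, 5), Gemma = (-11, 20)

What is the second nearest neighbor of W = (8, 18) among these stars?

Squared Euclidean distances:
d²(W, Nova) = (8−7)² + (18−4)² = 1 + 196 = 197
d²(W, Juno) = (8−(-20))² + (18−(-13))² = 784 + 961 = 1745
d²(W, Sigma) = (8−0)² + (18−(-7))² = 64 + 625 = 689
d²(W, Pavo) = (8−(-18))² + (18−3)² = 676 + 225 = 901
d²(W, Lyra) = (8−(-8))² + (18−5)² = 256 + 169 = 425
d²(W, Gemma) = (8−(-11))² + (18−20)² = 361 + 4 = 365
Sorted ascending: Nova, Gemma, Lyra, … — the second-nearest is Gemma.

Gemma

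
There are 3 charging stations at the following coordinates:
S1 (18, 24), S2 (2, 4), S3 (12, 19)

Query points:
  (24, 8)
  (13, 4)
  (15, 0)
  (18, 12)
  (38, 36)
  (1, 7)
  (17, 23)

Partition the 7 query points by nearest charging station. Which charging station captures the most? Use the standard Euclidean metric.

S2

(24, 8) — d² to each: S1:292, S2:500, S3:265 → nearest is S3
(13, 4) — d² to each: S1:425, S2:121, S3:226 → nearest is S2
(15, 0) — d² to each: S1:585, S2:185, S3:370 → nearest is S2
(18, 12) — d² to each: S1:144, S2:320, S3:85 → nearest is S3
(38, 36) — d² to each: S1:544, S2:2320, S3:965 → nearest is S1
(1, 7) — d² to each: S1:578, S2:10, S3:265 → nearest is S2
(17, 23) — d² to each: S1:2, S2:586, S3:41 → nearest is S1
Tally — S1:2, S2:3, S3:2. S2 captures the most (3).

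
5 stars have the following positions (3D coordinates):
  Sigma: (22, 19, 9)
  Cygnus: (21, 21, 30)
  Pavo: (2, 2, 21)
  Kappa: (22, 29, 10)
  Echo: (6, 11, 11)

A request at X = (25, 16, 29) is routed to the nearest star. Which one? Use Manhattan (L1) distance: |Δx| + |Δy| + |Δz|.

Cygnus

d(X, Sigma) = |25−22| + |16−19| + |29−9| = 3 + 3 + 20 = 26
d(X, Cygnus) = |25−21| + |16−21| + |29−30| = 4 + 5 + 1 = 10
d(X, Pavo) = |25−2| + |16−2| + |29−21| = 23 + 14 + 8 = 45
d(X, Kappa) = |25−22| + |16−29| + |29−10| = 3 + 13 + 19 = 35
d(X, Echo) = |25−6| + |16−11| + |29−11| = 19 + 5 + 18 = 42
Cygnus is nearest.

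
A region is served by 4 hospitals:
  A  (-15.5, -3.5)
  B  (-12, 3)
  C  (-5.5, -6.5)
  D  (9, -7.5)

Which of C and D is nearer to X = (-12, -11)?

C

Compare squared distances:
|XC|² = (-12−(-5.5))² + (-11−(-6.5))² = 42.25 + 20.25 = 62.5
|XD|² = (-12−9)² + (-11−(-7.5))² = 441 + 12.25 = 453.25
62.5 < 453.25, so C is closer.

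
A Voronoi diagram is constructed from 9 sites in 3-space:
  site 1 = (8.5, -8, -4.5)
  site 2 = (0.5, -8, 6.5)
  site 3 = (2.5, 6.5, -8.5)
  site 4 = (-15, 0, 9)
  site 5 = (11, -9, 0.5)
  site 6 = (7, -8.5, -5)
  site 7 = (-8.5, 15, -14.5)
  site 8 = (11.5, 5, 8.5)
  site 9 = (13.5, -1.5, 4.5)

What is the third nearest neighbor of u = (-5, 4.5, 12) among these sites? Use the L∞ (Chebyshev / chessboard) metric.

site 5

d(u, site 1) = max(13.5, 12.5, 16.5) = 16.5
d(u, site 2) = max(5.5, 12.5, 5.5) = 12.5
d(u, site 3) = max(7.5, 2, 20.5) = 20.5
d(u, site 4) = max(10, 4.5, 3) = 10
d(u, site 5) = max(16, 13.5, 11.5) = 16
d(u, site 6) = max(12, 13, 17) = 17
d(u, site 7) = max(3.5, 10.5, 26.5) = 26.5
d(u, site 8) = max(16.5, 0.5, 3.5) = 16.5
d(u, site 9) = max(18.5, 6, 7.5) = 18.5
Sorted ascending: site 4, site 2, site 5, site 1, … — the third-nearest is site 5.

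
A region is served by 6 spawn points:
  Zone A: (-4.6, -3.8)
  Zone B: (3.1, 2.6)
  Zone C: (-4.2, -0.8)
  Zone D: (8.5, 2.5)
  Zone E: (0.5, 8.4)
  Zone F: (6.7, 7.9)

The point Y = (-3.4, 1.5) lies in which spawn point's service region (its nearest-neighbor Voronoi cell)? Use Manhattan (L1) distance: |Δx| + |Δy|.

d(Y, Zone A) = 1.2 + 5.3 = 6.5
d(Y, Zone B) = 6.5 + 1.1 = 7.6
d(Y, Zone C) = 0.8 + 2.3 = 3.1
d(Y, Zone D) = 11.9 + 1 = 12.9
d(Y, Zone E) = 3.9 + 6.9 = 10.8
d(Y, Zone F) = 10.1 + 6.4 = 16.5
Minimum is at Zone C.

Zone C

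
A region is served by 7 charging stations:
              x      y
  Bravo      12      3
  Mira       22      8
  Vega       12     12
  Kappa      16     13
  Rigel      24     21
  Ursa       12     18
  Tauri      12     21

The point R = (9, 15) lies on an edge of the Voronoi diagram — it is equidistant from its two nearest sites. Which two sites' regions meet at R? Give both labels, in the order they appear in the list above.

Squared distances from R to each site:
d²(R, Bravo) = (9−12)² + (15−3)² = 9 + 144 = 153
d²(R, Mira) = (9−22)² + (15−8)² = 169 + 49 = 218
d²(R, Vega) = (9−12)² + (15−12)² = 9 + 9 = 18
d²(R, Kappa) = (9−16)² + (15−13)² = 49 + 4 = 53
d²(R, Rigel) = (9−24)² + (15−21)² = 225 + 36 = 261
d²(R, Ursa) = (9−12)² + (15−18)² = 9 + 9 = 18
d²(R, Tauri) = (9−12)² + (15−21)² = 9 + 36 = 45
R is equidistant from Vega and Ursa (both at squared distance 18), and every other site is strictly farther — so R lies on the Vega–Ursa Voronoi edge.

Vega and Ursa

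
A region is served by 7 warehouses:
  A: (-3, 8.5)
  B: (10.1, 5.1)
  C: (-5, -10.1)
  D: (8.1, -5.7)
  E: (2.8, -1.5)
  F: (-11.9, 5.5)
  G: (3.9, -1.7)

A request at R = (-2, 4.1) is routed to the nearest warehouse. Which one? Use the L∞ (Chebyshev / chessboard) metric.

A

d(R,A) = max(1, 4.4) = 4.4
d(R,B) = max(12.1, 1) = 12.1
d(R,C) = max(3, 14.2) = 14.2
d(R,D) = max(10.1, 9.8) = 10.1
d(R,E) = max(4.8, 5.6) = 5.6
d(R,F) = max(9.9, 1.4) = 9.9
d(R,G) = max(5.9, 5.8) = 5.9
A is nearest.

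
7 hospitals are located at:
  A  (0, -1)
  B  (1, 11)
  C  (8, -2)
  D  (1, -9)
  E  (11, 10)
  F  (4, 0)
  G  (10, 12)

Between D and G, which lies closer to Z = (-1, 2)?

Compare squared distances:
|ZD|² = (-1−1)² + (2−(-9))² = 4 + 121 = 125
|ZG|² = (-1−10)² + (2−12)² = 121 + 100 = 221
125 < 221, so D is closer.

D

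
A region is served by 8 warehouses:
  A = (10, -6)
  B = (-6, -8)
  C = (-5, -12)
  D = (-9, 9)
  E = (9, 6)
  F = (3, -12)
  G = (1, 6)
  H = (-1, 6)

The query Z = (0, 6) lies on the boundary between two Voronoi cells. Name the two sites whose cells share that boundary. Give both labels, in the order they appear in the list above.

Squared distances from Z to each site:
|ZA|² = (0−10)² + (6−(-6))² = 100 + 144 = 244
|ZB|² = (0−(-6))² + (6−(-8))² = 36 + 196 = 232
|ZC|² = (0−(-5))² + (6−(-12))² = 25 + 324 = 349
|ZD|² = (0−(-9))² + (6−9)² = 81 + 9 = 90
|ZE|² = (0−9)² + (6−6)² = 81 + 0 = 81
|ZF|² = (0−3)² + (6−(-12))² = 9 + 324 = 333
|ZG|² = (0−1)² + (6−6)² = 1 + 0 = 1
|ZH|² = (0−(-1))² + (6−6)² = 1 + 0 = 1
Z is equidistant from G and H (both at squared distance 1), and every other site is strictly farther — so Z lies on the G–H Voronoi edge.

G and H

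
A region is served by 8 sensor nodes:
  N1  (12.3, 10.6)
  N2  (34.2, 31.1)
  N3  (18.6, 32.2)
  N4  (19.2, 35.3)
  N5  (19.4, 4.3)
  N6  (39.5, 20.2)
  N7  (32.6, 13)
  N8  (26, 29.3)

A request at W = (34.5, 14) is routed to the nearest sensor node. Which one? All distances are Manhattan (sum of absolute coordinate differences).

d(W,N1) = |34.5−12.3| + |14−10.6| = 22.2 + 3.4 = 25.6
d(W,N2) = |34.5−34.2| + |14−31.1| = 0.3 + 17.1 = 17.4
d(W,N3) = |34.5−18.6| + |14−32.2| = 15.9 + 18.2 = 34.1
d(W,N4) = |34.5−19.2| + |14−35.3| = 15.3 + 21.3 = 36.6
d(W,N5) = |34.5−19.4| + |14−4.3| = 15.1 + 9.7 = 24.8
d(W,N6) = |34.5−39.5| + |14−20.2| = 5 + 6.2 = 11.2
d(W,N7) = |34.5−32.6| + |14−13| = 1.9 + 1 = 2.9
d(W,N8) = |34.5−26| + |14−29.3| = 8.5 + 15.3 = 23.8
N7 is nearest.

N7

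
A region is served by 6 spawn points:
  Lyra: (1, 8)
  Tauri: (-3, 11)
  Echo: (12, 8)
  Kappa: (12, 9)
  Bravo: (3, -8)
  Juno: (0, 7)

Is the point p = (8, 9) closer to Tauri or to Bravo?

Compare squared distances:
d²(p, Tauri) = (8−(-3))² + (9−11)² = 121 + 4 = 125
d²(p, Bravo) = (8−3)² + (9−(-8))² = 25 + 289 = 314
125 < 314, so Tauri is closer.

Tauri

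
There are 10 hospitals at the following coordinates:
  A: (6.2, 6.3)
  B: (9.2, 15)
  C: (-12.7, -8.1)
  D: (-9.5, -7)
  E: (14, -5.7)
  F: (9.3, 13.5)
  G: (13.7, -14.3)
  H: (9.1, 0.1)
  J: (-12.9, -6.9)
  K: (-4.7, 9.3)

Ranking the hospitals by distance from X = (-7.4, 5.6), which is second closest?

Compare squared distances (the ordering matches that of the actual distances):
|XA|² = (-7.4−6.2)² + (5.6−6.3)² = 184.96 + 0.49 = 185.45
|XB|² = (-7.4−9.2)² + (5.6−15)² = 275.56 + 88.36 = 363.92
|XC|² = (-7.4−(-12.7))² + (5.6−(-8.1))² = 28.09 + 187.69 = 215.78
|XD|² = (-7.4−(-9.5))² + (5.6−(-7))² = 4.41 + 158.76 = 163.17
|XE|² = (-7.4−14)² + (5.6−(-5.7))² = 457.96 + 127.69 = 585.65
|XF|² = (-7.4−9.3)² + (5.6−13.5)² = 278.89 + 62.41 = 341.3
|XG|² = (-7.4−13.7)² + (5.6−(-14.3))² = 445.21 + 396.01 = 841.22
|XH|² = (-7.4−9.1)² + (5.6−0.1)² = 272.25 + 30.25 = 302.5
|XJ|² = (-7.4−(-12.9))² + (5.6−(-6.9))² = 30.25 + 156.25 = 186.5
|XK|² = (-7.4−(-4.7))² + (5.6−9.3)² = 7.29 + 13.69 = 20.98
Sorted ascending: K, D, A, … — the second-nearest is D.

D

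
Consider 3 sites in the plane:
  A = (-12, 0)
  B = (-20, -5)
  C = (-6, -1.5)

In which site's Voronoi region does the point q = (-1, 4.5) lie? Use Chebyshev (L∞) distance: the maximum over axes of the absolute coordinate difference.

C

d(q,A) = max(11, 4.5) = 11
d(q,B) = max(19, 9.5) = 19
d(q,C) = max(5, 6) = 6
The smallest is to C, so q lies in the Voronoi region of C.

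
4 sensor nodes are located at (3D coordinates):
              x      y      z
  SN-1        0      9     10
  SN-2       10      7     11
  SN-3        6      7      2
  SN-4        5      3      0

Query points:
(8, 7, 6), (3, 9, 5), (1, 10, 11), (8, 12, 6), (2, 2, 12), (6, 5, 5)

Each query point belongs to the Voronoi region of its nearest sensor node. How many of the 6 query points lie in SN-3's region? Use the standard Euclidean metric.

4

(8, 7, 6) — d² to each: SN-1:84, SN-2:29, SN-3:20, SN-4:61 → nearest is SN-3
(3, 9, 5) — d² to each: SN-1:34, SN-2:89, SN-3:22, SN-4:65 → nearest is SN-3
(1, 10, 11) — d² to each: SN-1:3, SN-2:90, SN-3:115, SN-4:186 → nearest is SN-1
(8, 12, 6) — d² to each: SN-1:89, SN-2:54, SN-3:45, SN-4:126 → nearest is SN-3
(2, 2, 12) — d² to each: SN-1:57, SN-2:90, SN-3:141, SN-4:154 → nearest is SN-1
(6, 5, 5) — d² to each: SN-1:77, SN-2:56, SN-3:13, SN-4:30 → nearest is SN-3
4 of the 6 points have SN-3 as nearest.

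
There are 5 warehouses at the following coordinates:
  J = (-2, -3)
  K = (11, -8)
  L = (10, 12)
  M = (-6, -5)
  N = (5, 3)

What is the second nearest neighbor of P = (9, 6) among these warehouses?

Compare squared distances (the ordering matches that of the actual distances):
|PJ|² = (9−(-2))² + (6−(-3))² = 121 + 81 = 202
|PK|² = (9−11)² + (6−(-8))² = 4 + 196 = 200
|PL|² = (9−10)² + (6−12)² = 1 + 36 = 37
|PM|² = (9−(-6))² + (6−(-5))² = 225 + 121 = 346
|PN|² = (9−5)² + (6−3)² = 16 + 9 = 25
Sorted ascending: N, L, K, … — the second-nearest is L.

L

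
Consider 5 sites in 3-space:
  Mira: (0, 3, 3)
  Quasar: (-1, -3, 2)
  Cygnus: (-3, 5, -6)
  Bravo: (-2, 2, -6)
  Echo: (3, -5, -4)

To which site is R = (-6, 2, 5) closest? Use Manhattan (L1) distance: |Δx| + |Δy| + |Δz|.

Mira

d(R, Mira) = 6 + 1 + 2 = 9
d(R, Quasar) = 5 + 5 + 3 = 13
d(R, Cygnus) = 3 + 3 + 11 = 17
d(R, Bravo) = 4 + 0 + 11 = 15
d(R, Echo) = 9 + 7 + 9 = 25
Minimum is at Mira.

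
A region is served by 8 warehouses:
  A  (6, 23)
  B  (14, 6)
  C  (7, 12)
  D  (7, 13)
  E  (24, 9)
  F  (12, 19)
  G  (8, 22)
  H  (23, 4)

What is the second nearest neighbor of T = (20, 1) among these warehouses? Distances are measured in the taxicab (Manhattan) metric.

d(T,A) = 14 + 22 = 36
d(T,B) = 6 + 5 = 11
d(T,C) = 13 + 11 = 24
d(T,D) = 13 + 12 = 25
d(T,E) = 4 + 8 = 12
d(T,F) = 8 + 18 = 26
d(T,G) = 12 + 21 = 33
d(T,H) = 3 + 3 = 6
Sorted ascending: H, B, E, … — the second-nearest is B.

B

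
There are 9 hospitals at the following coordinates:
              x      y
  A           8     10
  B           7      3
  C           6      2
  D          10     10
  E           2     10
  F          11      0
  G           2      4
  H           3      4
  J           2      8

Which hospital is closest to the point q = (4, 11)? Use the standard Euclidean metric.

Since √ is increasing, it suffices to compare squared distances:
|qA|² = 16 + 1 = 17
|qB|² = 9 + 64 = 73
|qC|² = 4 + 81 = 85
|qD|² = 36 + 1 = 37
|qE|² = 4 + 1 = 5
|qF|² = 49 + 121 = 170
|qG|² = 4 + 49 = 53
|qH|² = 1 + 49 = 50
|qJ|² = 4 + 9 = 13
E is nearest.

E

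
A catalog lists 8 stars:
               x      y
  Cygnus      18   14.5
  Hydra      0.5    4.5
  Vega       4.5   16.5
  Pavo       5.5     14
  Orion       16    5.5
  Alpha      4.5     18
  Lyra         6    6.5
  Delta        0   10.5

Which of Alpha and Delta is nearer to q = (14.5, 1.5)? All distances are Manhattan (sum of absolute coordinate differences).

Delta

d(q, Alpha) = |14.5−4.5| + |1.5−18| = 10 + 16.5 = 26.5
d(q, Delta) = |14.5−0| + |1.5−10.5| = 14.5 + 9 = 23.5
26.5 > 23.5, so Delta is closer.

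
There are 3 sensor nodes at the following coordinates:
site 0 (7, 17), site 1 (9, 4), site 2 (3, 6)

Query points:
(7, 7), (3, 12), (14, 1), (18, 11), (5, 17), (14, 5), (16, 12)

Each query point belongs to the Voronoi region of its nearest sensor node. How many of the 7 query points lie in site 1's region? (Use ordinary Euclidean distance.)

4

(7, 7) — d² to each: site 0:100, site 1:13, site 2:17 → nearest is site 1
(3, 12) — d² to each: site 0:41, site 1:100, site 2:36 → nearest is site 2
(14, 1) — d² to each: site 0:305, site 1:34, site 2:146 → nearest is site 1
(18, 11) — d² to each: site 0:157, site 1:130, site 2:250 → nearest is site 1
(5, 17) — d² to each: site 0:4, site 1:185, site 2:125 → nearest is site 0
(14, 5) — d² to each: site 0:193, site 1:26, site 2:122 → nearest is site 1
(16, 12) — d² to each: site 0:106, site 1:113, site 2:205 → nearest is site 0
4 of the 7 points have site 1 as nearest.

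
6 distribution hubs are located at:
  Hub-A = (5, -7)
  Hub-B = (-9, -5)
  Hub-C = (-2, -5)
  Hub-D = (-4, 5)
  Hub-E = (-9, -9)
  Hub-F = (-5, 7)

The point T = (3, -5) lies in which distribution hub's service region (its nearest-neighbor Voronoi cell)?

Hub-A

Squared Euclidean distances:
d²(T, Hub-A) = (3−5)² + (-5−(-7))² = 4 + 4 = 8
d²(T, Hub-B) = (3−(-9))² + (-5−(-5))² = 144 + 0 = 144
d²(T, Hub-C) = (3−(-2))² + (-5−(-5))² = 25 + 0 = 25
d²(T, Hub-D) = (3−(-4))² + (-5−5)² = 49 + 100 = 149
d²(T, Hub-E) = (3−(-9))² + (-5−(-9))² = 144 + 16 = 160
d²(T, Hub-F) = (3−(-5))² + (-5−7)² = 64 + 144 = 208
Hub-A is nearest.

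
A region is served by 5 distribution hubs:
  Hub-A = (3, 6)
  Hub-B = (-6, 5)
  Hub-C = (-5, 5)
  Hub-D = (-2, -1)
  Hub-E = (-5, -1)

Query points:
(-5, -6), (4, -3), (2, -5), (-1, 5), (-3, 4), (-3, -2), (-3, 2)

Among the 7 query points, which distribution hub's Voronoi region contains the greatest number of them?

Hub-D

(-5, -6) — d² to each: Hub-A:208, Hub-B:122, Hub-C:121, Hub-D:34, Hub-E:25 → nearest is Hub-E
(4, -3) — d² to each: Hub-A:82, Hub-B:164, Hub-C:145, Hub-D:40, Hub-E:85 → nearest is Hub-D
(2, -5) — d² to each: Hub-A:122, Hub-B:164, Hub-C:149, Hub-D:32, Hub-E:65 → nearest is Hub-D
(-1, 5) — d² to each: Hub-A:17, Hub-B:25, Hub-C:16, Hub-D:37, Hub-E:52 → nearest is Hub-C
(-3, 4) — d² to each: Hub-A:40, Hub-B:10, Hub-C:5, Hub-D:26, Hub-E:29 → nearest is Hub-C
(-3, -2) — d² to each: Hub-A:100, Hub-B:58, Hub-C:53, Hub-D:2, Hub-E:5 → nearest is Hub-D
(-3, 2) — d² to each: Hub-A:52, Hub-B:18, Hub-C:13, Hub-D:10, Hub-E:13 → nearest is Hub-D
Tally — Hub-C:2, Hub-D:4, Hub-E:1. Hub-D captures the most (4).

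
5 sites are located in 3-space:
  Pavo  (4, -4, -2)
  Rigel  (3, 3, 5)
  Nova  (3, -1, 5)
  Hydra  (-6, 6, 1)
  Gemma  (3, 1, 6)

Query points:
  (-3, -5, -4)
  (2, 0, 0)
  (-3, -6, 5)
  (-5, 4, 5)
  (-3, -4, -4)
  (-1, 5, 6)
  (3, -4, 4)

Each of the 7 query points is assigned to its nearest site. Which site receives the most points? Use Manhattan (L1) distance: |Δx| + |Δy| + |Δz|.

(-3, -5, -4) — d to each: Pavo:10, Rigel:23, Nova:19, Hydra:19, Gemma:22 → nearest is Pavo
(2, 0, 0) — d to each: Pavo:8, Rigel:9, Nova:7, Hydra:15, Gemma:8 → nearest is Nova
(-3, -6, 5) — d to each: Pavo:16, Rigel:15, Nova:11, Hydra:19, Gemma:14 → nearest is Nova
(-5, 4, 5) — d to each: Pavo:24, Rigel:9, Nova:13, Hydra:7, Gemma:12 → nearest is Hydra
(-3, -4, -4) — d to each: Pavo:9, Rigel:22, Nova:18, Hydra:18, Gemma:21 → nearest is Pavo
(-1, 5, 6) — d to each: Pavo:22, Rigel:7, Nova:11, Hydra:11, Gemma:8 → nearest is Rigel
(3, -4, 4) — d to each: Pavo:7, Rigel:8, Nova:4, Hydra:22, Gemma:7 → nearest is Nova
Tally — Pavo:2, Rigel:1, Nova:3, Hydra:1. Nova captures the most (3).

Nova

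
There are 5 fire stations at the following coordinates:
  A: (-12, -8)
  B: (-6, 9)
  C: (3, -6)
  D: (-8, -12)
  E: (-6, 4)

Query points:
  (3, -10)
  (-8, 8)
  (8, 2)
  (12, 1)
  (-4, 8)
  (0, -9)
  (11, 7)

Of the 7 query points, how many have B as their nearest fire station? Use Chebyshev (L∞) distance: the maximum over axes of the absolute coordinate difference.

2

(3, -10) — d to each: A:15, B:19, C:4, D:11, E:14 → nearest is C
(-8, 8) — d to each: A:16, B:2, C:14, D:20, E:4 → nearest is B
(8, 2) — d to each: A:20, B:14, C:8, D:16, E:14 → nearest is C
(12, 1) — d to each: A:24, B:18, C:9, D:20, E:18 → nearest is C
(-4, 8) — d to each: A:16, B:2, C:14, D:20, E:4 → nearest is B
(0, -9) — d to each: A:12, B:18, C:3, D:8, E:13 → nearest is C
(11, 7) — d to each: A:23, B:17, C:13, D:19, E:17 → nearest is C
2 of the 7 points have B as nearest.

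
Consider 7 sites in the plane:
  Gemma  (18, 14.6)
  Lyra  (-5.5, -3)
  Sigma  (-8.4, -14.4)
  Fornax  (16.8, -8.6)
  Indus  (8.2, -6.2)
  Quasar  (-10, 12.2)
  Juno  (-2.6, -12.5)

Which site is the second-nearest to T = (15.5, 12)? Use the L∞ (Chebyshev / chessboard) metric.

Indus

d(T, Gemma) = max(2.5, 2.6) = 2.6
d(T, Lyra) = max(21, 15) = 21
d(T, Sigma) = max(23.9, 26.4) = 26.4
d(T, Fornax) = max(1.3, 20.6) = 20.6
d(T, Indus) = max(7.3, 18.2) = 18.2
d(T, Quasar) = max(25.5, 0.2) = 25.5
d(T, Juno) = max(18.1, 24.5) = 24.5
Sorted ascending: Gemma, Indus, Fornax, … — the second-nearest is Indus.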